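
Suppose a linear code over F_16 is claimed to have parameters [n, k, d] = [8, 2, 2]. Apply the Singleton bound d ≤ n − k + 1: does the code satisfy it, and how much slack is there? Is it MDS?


Singleton RHS = n − k + 1 = 7, slack = 5, bound satisfied, not MDS.

Singleton bound: d ≤ n − k + 1.
Here n = 8, k = 2, so n − k + 1 = 7.
Given d = 2, check d ≤ 7: YES.
Slack = (n − k + 1) − d = 5.
The code is NOT MDS (slack = 5 > 0).
Description: the claimed parameters are [8, 2, 2]_16; such a code would be non-MDS.


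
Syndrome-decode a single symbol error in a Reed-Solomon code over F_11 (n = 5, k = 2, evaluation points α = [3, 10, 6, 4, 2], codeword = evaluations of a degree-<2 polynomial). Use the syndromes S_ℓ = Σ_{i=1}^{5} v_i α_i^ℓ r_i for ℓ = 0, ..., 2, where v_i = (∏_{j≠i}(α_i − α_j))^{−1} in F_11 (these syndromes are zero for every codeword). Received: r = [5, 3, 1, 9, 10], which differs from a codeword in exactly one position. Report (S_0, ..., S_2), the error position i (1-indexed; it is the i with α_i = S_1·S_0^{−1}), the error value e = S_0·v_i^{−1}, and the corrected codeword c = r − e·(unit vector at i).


S = (10, 7, 6), error at position 4, error magnitude e = 9, c = [5, 3, 1, 0, 10].

Step 1: column multipliers v_i = (∏_{j≠i}(α_i − α_j))^{−1} mod 11.
  i = 1 (α = 3): (3−10)(3−6)(3−4)(3−2) = (−7)·(−3)·(−1)·1 = −21 ≡ 1, so v_1 = 1^{−1} = 1 (mod 11).
  i = 2 (α = 10): (10−3)(10−6)(10−4)(10−2) = 7·4·6·8 = 1344 ≡ 2, so v_2 = 2^{−1} = 6 (mod 11).
  i = 3 (α = 6): (6−3)(6−10)(6−4)(6−2) = 3·(−4)·2·4 = −96 ≡ 3, so v_3 = 3^{−1} = 4 (mod 11).
  i = 4 (α = 4): (4−3)(4−10)(4−6)(4−2) = 1·(−6)·(−2)·2 = 24 ≡ 2, so v_4 = 2^{−1} = 6 (mod 11).
  i = 5 (α = 2): (2−3)(2−10)(2−6)(2−4) = (−1)·(−8)·(−4)·(−2) = 64 ≡ 9, so v_5 = 9^{−1} = 5 (mod 11).
  v = [1, 6, 4, 6, 5].
Step 2: syndromes of r = [5, 3, 1, 9, 10] (all sums mod 11).
  S_0 = Σ v_i r_i = 1·5 + 6·3 + 4·1 + 6·9 + 5·10 = 131 ≡ 10.
  S_1 = Σ v_i α_i r_i = 1·3·5 + 6·10·3 + 4·6·1 + 6·4·9 + 5·2·10 = 535 ≡ 7.
  α_i^2 mod 11 = [9, 1, 3, 5, 4].
  S_2 = Σ v_i α_i^2 r_i = 1·9·5 + 6·1·3 + 4·3·1 + 6·5·9 + 5·4·10 = 545 ≡ 6.
  S = (10, 7, 6) ≠ 0, so r is not a codeword (an error is present).
Step 3: locate the error. For a single error e at position i, S_ℓ = v_i·e·α_i^ℓ, so α_err = S_1/S_0.
  S_0^{−1} = 10^{−1} = 10 (mod 11), so α_err = 7·10 = 70 ≡ 4 = α_4. Error position i = 4.
  Consistency check: S_2/S_1 = 6·8 = 48 ≡ 4 = α_err ✓ (single-error assumption holds).
Step 4: error magnitude e = S_0/v_4 = S_0·∏_{j≠4}(α_4 − α_j) = 10·2 = 20 ≡ 9 (mod 11).
Step 5: correct position 4: c_4 = r_4 − e = 9 − 9 ≡ 0 (mod 11). Hence c = [5, 3, 1, 0, 10].
  Check: interpolating c through the α_i gives m(x) = 9 + 6·x (degree < 2) with m(α_i) = c_i for every i, so c is indeed a codeword.


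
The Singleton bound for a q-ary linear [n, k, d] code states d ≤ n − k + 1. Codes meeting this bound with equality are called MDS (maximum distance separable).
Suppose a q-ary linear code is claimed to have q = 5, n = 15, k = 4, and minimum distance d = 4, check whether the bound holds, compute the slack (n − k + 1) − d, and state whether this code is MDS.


Singleton RHS = n − k + 1 = 12, slack = 8, bound satisfied, not MDS.

Singleton bound: d ≤ n − k + 1.
Here n = 15, k = 4, so n − k + 1 = 12.
Given d = 4, check d ≤ 12: YES.
Slack = (n − k + 1) − d = 8.
The code is NOT MDS (slack = 8 > 0).
Description: the claimed parameters are [15, 4, 4]_5; such a code would be non-MDS.


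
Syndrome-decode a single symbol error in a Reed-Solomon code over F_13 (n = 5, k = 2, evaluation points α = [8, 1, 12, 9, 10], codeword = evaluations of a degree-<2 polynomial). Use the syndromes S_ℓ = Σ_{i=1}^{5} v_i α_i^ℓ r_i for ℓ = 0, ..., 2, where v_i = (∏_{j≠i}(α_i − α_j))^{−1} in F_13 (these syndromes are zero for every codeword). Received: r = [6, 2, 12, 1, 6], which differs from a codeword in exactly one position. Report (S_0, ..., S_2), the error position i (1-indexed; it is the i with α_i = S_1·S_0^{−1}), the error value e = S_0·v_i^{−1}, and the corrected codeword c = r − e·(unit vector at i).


S = (12, 3, 4), error at position 5, error magnitude e = 10, c = [6, 2, 12, 1, 9].

Step 1: column multipliers v_i = (∏_{j≠i}(α_i − α_j))^{−1} mod 13.
  i = 1 (α = 8): (8−1)(8−12)(8−9)(8−10) = 7·(−4)·(−1)·(−2) = −56 ≡ 9, so v_1 = 9^{−1} = 3 (mod 13).
  i = 2 (α = 1): (1−8)(1−12)(1−9)(1−10) = (−7)·(−11)·(−8)·(−9) = 5544 ≡ 6, so v_2 = 6^{−1} = 11 (mod 13).
  i = 3 (α = 12): (12−8)(12−1)(12−9)(12−10) = 4·11·3·2 = 264 ≡ 4, so v_3 = 4^{−1} = 10 (mod 13).
  i = 4 (α = 9): (9−8)(9−1)(9−12)(9−10) = 1·8·(−3)·(−1) = 24 ≡ 11, so v_4 = 11^{−1} = 6 (mod 13).
  i = 5 (α = 10): (10−8)(10−1)(10−12)(10−9) = 2·9·(−2)·1 = −36 ≡ 3, so v_5 = 3^{−1} = 9 (mod 13).
  v = [3, 11, 10, 6, 9].
Step 2: syndromes of r = [6, 2, 12, 1, 6] (all sums mod 13).
  S_0 = Σ v_i r_i = 3·6 + 11·2 + 10·12 + 6·1 + 9·6 = 220 ≡ 12.
  S_1 = Σ v_i α_i r_i = 3·8·6 + 11·1·2 + 10·12·12 + 6·9·1 + 9·10·6 = 2200 ≡ 3.
  α_i^2 mod 13 = [12, 1, 1, 3, 9].
  S_2 = Σ v_i α_i^2 r_i = 3·12·6 + 11·1·2 + 10·1·12 + 6·3·1 + 9·9·6 = 862 ≡ 4.
  S = (12, 3, 4) ≠ 0, so r is not a codeword (an error is present).
Step 3: locate the error. For a single error e at position i, S_ℓ = v_i·e·α_i^ℓ, so α_err = S_1/S_0.
  S_0^{−1} = 12^{−1} = 12 (mod 13), so α_err = 3·12 = 36 ≡ 10 = α_5. Error position i = 5.
  Consistency check: S_2/S_1 = 4·9 = 36 ≡ 10 = α_err ✓ (single-error assumption holds).
Step 4: error magnitude e = S_0/v_5 = S_0·∏_{j≠5}(α_5 − α_j) = 12·3 = 36 ≡ 10 (mod 13).
Step 5: correct position 5: c_5 = r_5 − e = 6 − 10 ≡ 9 (mod 13). Hence c = [6, 2, 12, 1, 9].
  Check: interpolating c through the α_i gives m(x) = 7 + 8·x (degree < 2) with m(α_i) = c_i for every i, so c is indeed a codeword.


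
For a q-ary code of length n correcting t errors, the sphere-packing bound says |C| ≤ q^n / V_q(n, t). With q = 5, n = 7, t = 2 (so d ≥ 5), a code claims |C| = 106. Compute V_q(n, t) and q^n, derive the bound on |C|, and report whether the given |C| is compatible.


V_q(n, t) = 365, q^n = 78125, Hamming bound = 214, |C| = 106 ≤ bound (satisfied).

Step 1: Compute V_q(n, t) = Σ_{j=0}^2 C(n, j) (q−1)^j.
  j = 0: C(7,0)·(4)^0 = 1·1 = 1.
  j = 1: C(7,1)·(4)^1 = 7·4 = 28.
  j = 2: C(7,2)·(4)^2 = 21·16 = 336.
  V_q(n, t) = 1 + 28 + 336 = 365.
Step 2: q^n = 5^7 = 78125.
Step 3: Hamming bound ⌊q^n / V_q(n,t)⌋ = ⌊78125/365⌋ = 214.
Step 4: Compare |C| = 106 to 214: satisfied.
The claimed |C| lies below the Hamming bound.


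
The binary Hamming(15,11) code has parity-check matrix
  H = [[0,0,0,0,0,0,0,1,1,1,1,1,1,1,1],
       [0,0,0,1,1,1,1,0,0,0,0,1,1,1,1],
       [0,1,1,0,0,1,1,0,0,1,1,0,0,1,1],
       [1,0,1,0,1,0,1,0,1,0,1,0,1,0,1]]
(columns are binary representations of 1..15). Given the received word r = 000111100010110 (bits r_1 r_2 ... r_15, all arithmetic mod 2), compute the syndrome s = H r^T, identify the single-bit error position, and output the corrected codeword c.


s = (1, 0, 0, 0)^T, error position = 8, corrected codeword c = 000111110010110

Compute s = H r^T mod 2 one row at a time:
  s_1 = 0 + 0 + 0 + 1 + 0 + 1 + 1 + 0 = 3 ≡ 1 (mod 2).
  s_2 = 1 + 1 + 1 + 1 + 0 + 1 + 1 + 0 = 6 ≡ 0 (mod 2).
  s_3 = 0 + 0 + 1 + 1 + 0 + 1 + 1 + 0 = 4 ≡ 0 (mod 2).
  s_4 = 0 + 0 + 1 + 1 + 0 + 1 + 1 + 0 = 4 ≡ 0 (mod 2).
s = (1, 0, 0, 0)^T — this equals column 8 of H (binary 1000), so error is at position 8.
Correct: flip bit 8 of r = 000111100010110 to get c = 000111110010110.


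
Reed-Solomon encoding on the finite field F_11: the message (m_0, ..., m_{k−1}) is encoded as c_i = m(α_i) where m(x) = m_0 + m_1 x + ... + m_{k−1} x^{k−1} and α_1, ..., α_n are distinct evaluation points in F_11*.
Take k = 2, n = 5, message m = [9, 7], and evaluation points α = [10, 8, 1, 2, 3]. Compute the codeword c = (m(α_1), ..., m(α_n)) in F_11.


c = [2, 10, 5, 1, 8]

Message polynomial: m(x) = 9 + 7·x (mod 11).
For each evaluation point α_i, compute m(α_i) mod 11:
  α_1 = 10: Horner steps 7 → 2, so m(10) = 2.
  α_2 = 8: Horner steps 7 → 10, so m(8) = 10.
  α_3 = 1: Horner steps 7 → 5, so m(1) = 5.
  α_4 = 2: Horner steps 7 → 1, so m(2) = 1.
  α_5 = 3: Horner steps 7 → 8, so m(3) = 8.
Codeword c = [2, 10, 5, 1, 8] ∈ F_11^5.


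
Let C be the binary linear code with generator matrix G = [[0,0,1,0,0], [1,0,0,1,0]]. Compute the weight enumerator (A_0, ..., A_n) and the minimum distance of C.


Weight distribution: A_0 = 1, A_1 = 1, A_2 = 1, A_3 = 1. Minimum distance d = 1.

Enumerate all 2^2 = 4 messages m ∈ F_2^2.
For each, compute codeword c = mG in F_2^5, then tally its weight.
  m = 00 → c = 00000, weight = 0.
  m = 10 → c = 00100, weight = 1.
  m = 01 → c = 10010, weight = 2.
  m = 11 → c = 10110, weight = 3.
Tally weights:
  weight 0: 1 codewords.
  weight 1: 1 codewords.
  weight 2: 1 codewords.
  weight 3: 1 codewords.
Minimum distance d = smallest w > 0 with A_w > 0 = 1.
Sanity: Σ A_w = 4 = 2^2 = 4 ✓.


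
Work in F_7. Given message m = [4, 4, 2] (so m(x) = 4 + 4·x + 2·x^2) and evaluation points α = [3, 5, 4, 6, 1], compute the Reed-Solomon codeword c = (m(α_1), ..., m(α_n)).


c = [6, 4, 3, 2, 3]

Message polynomial: m(x) = 4 + 4·x + 2·x^2 (mod 7).
For each evaluation point α_i, compute m(α_i) mod 7:
  α_1 = 3: Horner steps 2 → 3 → 6, so m(3) = 6.
  α_2 = 5: Horner steps 2 → 0 → 4, so m(5) = 4.
  α_3 = 4: Horner steps 2 → 5 → 3, so m(4) = 3.
  α_4 = 6: Horner steps 2 → 2 → 2, so m(6) = 2.
  α_5 = 1: Horner steps 2 → 6 → 3, so m(1) = 3.
Codeword c = [6, 4, 3, 2, 3] ∈ F_7^5.


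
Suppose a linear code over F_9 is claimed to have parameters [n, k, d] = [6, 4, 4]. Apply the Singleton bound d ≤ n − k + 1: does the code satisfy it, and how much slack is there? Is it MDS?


Singleton RHS = n − k + 1 = 3, slack = -1, bound violated (no such code; not MDS).

Singleton bound: d ≤ n − k + 1.
Here n = 6, k = 4, so n − k + 1 = 3.
Given d = 4, check d ≤ 3: NO.
Slack = (n − k + 1) − d = -1.
The slack is negative: d = 4 exceeds n − k + 1 = 3 by 1, so the Singleton bound is violated and no linear [6, 4, 4]_9 code can exist. In particular it is not MDS (MDS requires d = n − k + 1 exactly).
Description: the claimed parameters are [6, 4, 4]_9; such a code would be impossible (violates the Singleton bound).


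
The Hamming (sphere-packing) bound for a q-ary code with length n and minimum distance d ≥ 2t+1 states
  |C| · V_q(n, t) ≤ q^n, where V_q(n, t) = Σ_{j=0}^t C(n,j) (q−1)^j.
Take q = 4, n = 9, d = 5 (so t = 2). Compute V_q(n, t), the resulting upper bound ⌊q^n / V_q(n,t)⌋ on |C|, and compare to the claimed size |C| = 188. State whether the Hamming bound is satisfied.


V_q(n, t) = 352, q^n = 262144, Hamming bound = 744, |C| = 188 ≤ bound (satisfied).

Step 1: Compute V_q(n, t) = Σ_{j=0}^2 C(n, j) (q−1)^j.
  j = 0: C(9,0)·(3)^0 = 1·1 = 1.
  j = 1: C(9,1)·(3)^1 = 9·3 = 27.
  j = 2: C(9,2)·(3)^2 = 36·9 = 324.
  V_q(n, t) = 1 + 27 + 324 = 352.
Step 2: q^n = 4^9 = 262144.
Step 3: Hamming bound ⌊q^n / V_q(n,t)⌋ = ⌊262144/352⌋ = 744.
Step 4: Compare |C| = 188 to 744: satisfied.
The claimed |C| lies below the Hamming bound.


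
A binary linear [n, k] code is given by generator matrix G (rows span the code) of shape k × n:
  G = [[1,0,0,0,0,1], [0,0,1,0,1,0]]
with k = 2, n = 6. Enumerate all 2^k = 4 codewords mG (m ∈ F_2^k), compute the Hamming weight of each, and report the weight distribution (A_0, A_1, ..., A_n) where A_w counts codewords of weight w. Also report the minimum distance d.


Weight distribution: A_0 = 1, A_2 = 2, A_4 = 1. Minimum distance d = 2.

Enumerate all 2^2 = 4 messages m ∈ F_2^2.
For each, compute codeword c = mG in F_2^6, then tally its weight.
  m = 00 → c = 000000, weight = 0.
  m = 10 → c = 100001, weight = 2.
  m = 01 → c = 001010, weight = 2.
  m = 11 → c = 101011, weight = 4.
Tally weights:
  weight 0: 1 codewords.
  weight 2: 2 codewords.
  weight 4: 1 codewords.
Minimum distance d = smallest w > 0 with A_w > 0 = 2.
Sanity: Σ A_w = 4 = 2^2 = 4 ✓.


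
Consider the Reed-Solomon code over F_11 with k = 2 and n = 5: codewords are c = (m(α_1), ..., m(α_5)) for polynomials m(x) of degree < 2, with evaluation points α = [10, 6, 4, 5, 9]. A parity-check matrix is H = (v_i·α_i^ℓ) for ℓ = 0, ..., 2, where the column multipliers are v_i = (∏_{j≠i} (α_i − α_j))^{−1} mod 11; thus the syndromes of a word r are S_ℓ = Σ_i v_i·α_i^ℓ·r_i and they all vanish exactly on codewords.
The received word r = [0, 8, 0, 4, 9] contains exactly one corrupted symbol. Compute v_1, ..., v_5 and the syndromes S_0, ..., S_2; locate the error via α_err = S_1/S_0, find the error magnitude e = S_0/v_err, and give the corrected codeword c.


S = (2, 9, 2), error at position 1, error magnitude e = 9, c = [2, 8, 0, 4, 9].

Step 1: column multipliers v_i = (∏_{j≠i}(α_i − α_j))^{−1} mod 11.
  i = 1 (α = 10): (10−6)(10−4)(10−5)(10−9) = 4·6·5·1 = 120 ≡ 10, so v_1 = 10^{−1} = 10 (mod 11).
  i = 2 (α = 6): (6−10)(6−4)(6−5)(6−9) = (−4)·2·1·(−3) = 24 ≡ 2, so v_2 = 2^{−1} = 6 (mod 11).
  i = 3 (α = 4): (4−10)(4−6)(4−5)(4−9) = (−6)·(−2)·(−1)·(−5) = 60 ≡ 5, so v_3 = 5^{−1} = 9 (mod 11).
  i = 4 (α = 5): (5−10)(5−6)(5−4)(5−9) = (−5)·(−1)·1·(−4) = −20 ≡ 2, so v_4 = 2^{−1} = 6 (mod 11).
  i = 5 (α = 9): (9−10)(9−6)(9−4)(9−5) = (−1)·3·5·4 = −60 ≡ 6, so v_5 = 6^{−1} = 2 (mod 11).
  v = [10, 6, 9, 6, 2].
Step 2: syndromes of r = [0, 8, 0, 4, 9] (all sums mod 11).
  S_0 = Σ v_i r_i = 10·0 + 6·8 + 9·0 + 6·4 + 2·9 = 90 ≡ 2.
  S_1 = Σ v_i α_i r_i = 10·10·0 + 6·6·8 + 9·4·0 + 6·5·4 + 2·9·9 = 570 ≡ 9.
  α_i^2 mod 11 = [1, 3, 5, 3, 4].
  S_2 = Σ v_i α_i^2 r_i = 10·1·0 + 6·3·8 + 9·5·0 + 6·3·4 + 2·4·9 = 288 ≡ 2.
  S = (2, 9, 2) ≠ 0, so r is not a codeword (an error is present).
Step 3: locate the error. For a single error e at position i, S_ℓ = v_i·e·α_i^ℓ, so α_err = S_1/S_0.
  S_0^{−1} = 2^{−1} = 6 (mod 11), so α_err = 9·6 = 54 ≡ 10 = α_1. Error position i = 1.
  Consistency check: S_2/S_1 = 2·5 = 10 ≡ 10 = α_err ✓ (single-error assumption holds).
Step 4: error magnitude e = S_0/v_1 = S_0·∏_{j≠1}(α_1 − α_j) = 2·10 = 20 ≡ 9 (mod 11).
Step 5: correct position 1: c_1 = r_1 − e = 0 − 9 ≡ 2 (mod 11). Hence c = [2, 8, 0, 4, 9].
  Check: interpolating c through the α_i gives m(x) = 6 + 4·x (degree < 2) with m(α_i) = c_i for every i, so c is indeed a codeword.


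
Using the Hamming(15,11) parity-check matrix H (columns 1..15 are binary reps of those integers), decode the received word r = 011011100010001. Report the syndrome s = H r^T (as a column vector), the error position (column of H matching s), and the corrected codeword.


s = (0, 0, 0, 1)^T, error position = 1, corrected codeword c = 111011100010001

Compute s = H r^T mod 2 one row at a time:
  s_1 = 0 + 0 + 0 + 1 + 0 + 0 + 0 + 1 = 2 ≡ 0 (mod 2).
  s_2 = 0 + 1 + 1 + 1 + 0 + 0 + 0 + 1 = 4 ≡ 0 (mod 2).
  s_3 = 1 + 1 + 1 + 1 + 0 + 1 + 0 + 1 = 6 ≡ 0 (mod 2).
  s_4 = 0 + 1 + 1 + 1 + 0 + 1 + 0 + 1 = 5 ≡ 1 (mod 2).
s = (0, 0, 0, 1)^T — this equals column 1 of H (binary 0001), so error is at position 1.
Correct: flip bit 1 of r = 011011100010001 to get c = 111011100010001.


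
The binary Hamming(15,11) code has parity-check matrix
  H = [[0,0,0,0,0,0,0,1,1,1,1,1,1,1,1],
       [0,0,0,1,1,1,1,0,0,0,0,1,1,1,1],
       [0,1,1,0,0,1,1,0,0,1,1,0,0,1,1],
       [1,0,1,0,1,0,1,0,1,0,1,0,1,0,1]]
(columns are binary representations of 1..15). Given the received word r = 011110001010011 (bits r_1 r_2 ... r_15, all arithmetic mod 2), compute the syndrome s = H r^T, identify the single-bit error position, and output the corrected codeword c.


s = (0, 0, 1, 1)^T, error position = 3, corrected codeword c = 010110001010011

Compute s = H r^T mod 2 one row at a time:
  s_1 = 0 + 1 + 0 + 1 + 0 + 0 + 1 + 1 = 4 ≡ 0 (mod 2).
  s_2 = 1 + 1 + 0 + 0 + 0 + 0 + 1 + 1 = 4 ≡ 0 (mod 2).
  s_3 = 1 + 1 + 0 + 0 + 0 + 1 + 1 + 1 = 5 ≡ 1 (mod 2).
  s_4 = 0 + 1 + 1 + 0 + 1 + 1 + 0 + 1 = 5 ≡ 1 (mod 2).
s = (0, 0, 1, 1)^T — this equals column 3 of H (binary 0011), so error is at position 3.
Correct: flip bit 3 of r = 011110001010011 to get c = 010110001010011.


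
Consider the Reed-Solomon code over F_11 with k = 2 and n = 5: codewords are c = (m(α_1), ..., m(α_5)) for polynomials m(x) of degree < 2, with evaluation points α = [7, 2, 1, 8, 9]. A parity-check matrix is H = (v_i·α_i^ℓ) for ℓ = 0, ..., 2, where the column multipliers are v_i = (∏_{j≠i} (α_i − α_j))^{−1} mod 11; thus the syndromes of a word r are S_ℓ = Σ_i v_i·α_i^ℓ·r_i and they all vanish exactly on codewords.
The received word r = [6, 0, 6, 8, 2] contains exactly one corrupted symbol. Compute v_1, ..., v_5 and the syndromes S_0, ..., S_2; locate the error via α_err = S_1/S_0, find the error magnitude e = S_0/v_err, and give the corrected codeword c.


S = (5, 2, 3), error at position 1, error magnitude e = 3, c = [3, 0, 6, 8, 2].

Step 1: column multipliers v_i = (∏_{j≠i}(α_i − α_j))^{−1} mod 11.
  i = 1 (α = 7): (7−2)(7−1)(7−8)(7−9) = 5·6·(−1)·(−2) = 60 ≡ 5, so v_1 = 5^{−1} = 9 (mod 11).
  i = 2 (α = 2): (2−7)(2−1)(2−8)(2−9) = (−5)·1·(−6)·(−7) = −210 ≡ 10, so v_2 = 10^{−1} = 10 (mod 11).
  i = 3 (α = 1): (1−7)(1−2)(1−8)(1−9) = (−6)·(−1)·(−7)·(−8) = 336 ≡ 6, so v_3 = 6^{−1} = 2 (mod 11).
  i = 4 (α = 8): (8−7)(8−2)(8−1)(8−9) = 1·6·7·(−1) = −42 ≡ 2, so v_4 = 2^{−1} = 6 (mod 11).
  i = 5 (α = 9): (9−7)(9−2)(9−1)(9−8) = 2·7·8·1 = 112 ≡ 2, so v_5 = 2^{−1} = 6 (mod 11).
  v = [9, 10, 2, 6, 6].
Step 2: syndromes of r = [6, 0, 6, 8, 2] (all sums mod 11).
  S_0 = Σ v_i r_i = 9·6 + 10·0 + 2·6 + 6·8 + 6·2 = 126 ≡ 5.
  S_1 = Σ v_i α_i r_i = 9·7·6 + 10·2·0 + 2·1·6 + 6·8·8 + 6·9·2 = 882 ≡ 2.
  α_i^2 mod 11 = [5, 4, 1, 9, 4].
  S_2 = Σ v_i α_i^2 r_i = 9·5·6 + 10·4·0 + 2·1·6 + 6·9·8 + 6·4·2 = 762 ≡ 3.
  S = (5, 2, 3) ≠ 0, so r is not a codeword (an error is present).
Step 3: locate the error. For a single error e at position i, S_ℓ = v_i·e·α_i^ℓ, so α_err = S_1/S_0.
  S_0^{−1} = 5^{−1} = 9 (mod 11), so α_err = 2·9 = 18 ≡ 7 = α_1. Error position i = 1.
  Consistency check: S_2/S_1 = 3·6 = 18 ≡ 7 = α_err ✓ (single-error assumption holds).
Step 4: error magnitude e = S_0/v_1 = S_0·∏_{j≠1}(α_1 − α_j) = 5·5 = 25 ≡ 3 (mod 11).
Step 5: correct position 1: c_1 = r_1 − e = 6 − 3 ≡ 3 (mod 11). Hence c = [3, 0, 6, 8, 2].
  Check: interpolating c through the α_i gives m(x) = 1 + 5·x (degree < 2) with m(α_i) = c_i for every i, so c is indeed a codeword.


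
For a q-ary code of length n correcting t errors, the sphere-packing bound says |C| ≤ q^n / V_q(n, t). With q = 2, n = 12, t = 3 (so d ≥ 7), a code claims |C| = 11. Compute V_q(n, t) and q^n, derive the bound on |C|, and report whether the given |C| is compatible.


V_q(n, t) = 299, q^n = 4096, Hamming bound = 13, |C| = 11 ≤ bound (satisfied).

Step 1: Compute V_q(n, t) = Σ_{j=0}^3 C(n, j) (q−1)^j.
  j = 0: C(12,0)·(1)^0 = 1·1 = 1.
  j = 1: C(12,1)·(1)^1 = 12·1 = 12.
  j = 2: C(12,2)·(1)^2 = 66·1 = 66.
  j = 3: C(12,3)·(1)^3 = 220·1 = 220.
  V_q(n, t) = 1 + 12 + 66 + 220 = 299.
Step 2: q^n = 2^12 = 4096.
Step 3: Hamming bound ⌊q^n / V_q(n,t)⌋ = ⌊4096/299⌋ = 13.
Step 4: Compare |C| = 11 to 13: satisfied.
The claimed |C| lies below the Hamming bound.


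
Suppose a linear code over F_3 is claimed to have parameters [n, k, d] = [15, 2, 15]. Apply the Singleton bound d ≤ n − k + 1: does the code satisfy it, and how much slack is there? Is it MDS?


Singleton RHS = n − k + 1 = 14, slack = -1, bound violated (no such code; not MDS).

Singleton bound: d ≤ n − k + 1.
Here n = 15, k = 2, so n − k + 1 = 14.
Given d = 15, check d ≤ 14: NO.
Slack = (n − k + 1) − d = -1.
The slack is negative: d = 15 exceeds n − k + 1 = 14 by 1, so the Singleton bound is violated and no linear [15, 2, 15]_3 code can exist. In particular it is not MDS (MDS requires d = n − k + 1 exactly).
Description: the claimed parameters are [15, 2, 15]_3; such a code would be impossible (violates the Singleton bound).


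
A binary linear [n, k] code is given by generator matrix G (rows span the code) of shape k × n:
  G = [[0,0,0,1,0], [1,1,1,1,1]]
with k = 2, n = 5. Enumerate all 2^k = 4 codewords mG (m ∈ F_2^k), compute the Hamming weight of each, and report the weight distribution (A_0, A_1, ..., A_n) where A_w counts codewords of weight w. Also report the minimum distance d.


Weight distribution: A_0 = 1, A_1 = 1, A_4 = 1, A_5 = 1. Minimum distance d = 1.

Enumerate all 2^2 = 4 messages m ∈ F_2^2.
For each, compute codeword c = mG in F_2^5, then tally its weight.
  m = 00 → c = 00000, weight = 0.
  m = 10 → c = 00010, weight = 1.
  m = 01 → c = 11111, weight = 5.
  m = 11 → c = 11101, weight = 4.
Tally weights:
  weight 0: 1 codewords.
  weight 1: 1 codewords.
  weight 4: 1 codewords.
  weight 5: 1 codewords.
Minimum distance d = smallest w > 0 with A_w > 0 = 1.
Sanity: Σ A_w = 4 = 2^2 = 4 ✓.


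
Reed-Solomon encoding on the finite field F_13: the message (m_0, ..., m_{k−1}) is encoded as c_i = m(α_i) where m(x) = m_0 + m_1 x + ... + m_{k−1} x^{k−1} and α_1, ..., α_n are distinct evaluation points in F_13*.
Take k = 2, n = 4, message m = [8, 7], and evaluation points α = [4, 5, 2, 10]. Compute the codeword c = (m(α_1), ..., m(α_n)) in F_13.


c = [10, 4, 9, 0]

Message polynomial: m(x) = 8 + 7·x (mod 13).
For each evaluation point α_i, compute m(α_i) mod 13:
  α_1 = 4: Horner steps 7 → 10, so m(4) = 10.
  α_2 = 5: Horner steps 7 → 4, so m(5) = 4.
  α_3 = 2: Horner steps 7 → 9, so m(2) = 9.
  α_4 = 10: Horner steps 7 → 0, so m(10) = 0.
Codeword c = [10, 4, 9, 0] ∈ F_13^4.


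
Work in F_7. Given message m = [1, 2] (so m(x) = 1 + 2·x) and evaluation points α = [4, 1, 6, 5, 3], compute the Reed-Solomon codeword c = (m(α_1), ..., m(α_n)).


c = [2, 3, 6, 4, 0]

Message polynomial: m(x) = 1 + 2·x (mod 7).
For each evaluation point α_i, compute m(α_i) mod 7:
  α_1 = 4: Horner steps 2 → 2, so m(4) = 2.
  α_2 = 1: Horner steps 2 → 3, so m(1) = 3.
  α_3 = 6: Horner steps 2 → 6, so m(6) = 6.
  α_4 = 5: Horner steps 2 → 4, so m(5) = 4.
  α_5 = 3: Horner steps 2 → 0, so m(3) = 0.
Codeword c = [2, 3, 6, 4, 0] ∈ F_7^5.


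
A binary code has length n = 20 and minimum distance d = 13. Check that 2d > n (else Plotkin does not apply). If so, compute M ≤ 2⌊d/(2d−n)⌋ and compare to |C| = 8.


Plotkin bound M ≤ 4; given |C| = 8 > bound (violated).

Check applicability: 2d = 26, n = 20.
2d − n = 6 > 0, so Plotkin applies.
Compute d/(2d−n) = 13/6 ≈ 2.1667.
⌊d/(2d−n)⌋ = 2.
Plotkin bound: M ≤ 2·2 = 4.
Given |C| = 8, check: VIOLATED.
This |C| is above the Plotkin bound, so no binary code with n = 20, d = 13 and 8 codewords exists.


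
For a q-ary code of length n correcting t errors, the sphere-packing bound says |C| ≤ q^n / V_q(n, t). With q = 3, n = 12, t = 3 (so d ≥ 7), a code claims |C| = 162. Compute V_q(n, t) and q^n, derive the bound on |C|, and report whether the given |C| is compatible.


V_q(n, t) = 2049, q^n = 531441, Hamming bound = 259, |C| = 162 ≤ bound (satisfied).

Step 1: Compute V_q(n, t) = Σ_{j=0}^3 C(n, j) (q−1)^j.
  j = 0: C(12,0)·(2)^0 = 1·1 = 1.
  j = 1: C(12,1)·(2)^1 = 12·2 = 24.
  j = 2: C(12,2)·(2)^2 = 66·4 = 264.
  j = 3: C(12,3)·(2)^3 = 220·8 = 1760.
  V_q(n, t) = 1 + 24 + 264 + 1760 = 2049.
Step 2: q^n = 3^12 = 531441.
Step 3: Hamming bound ⌊q^n / V_q(n,t)⌋ = ⌊531441/2049⌋ = 259.
Step 4: Compare |C| = 162 to 259: satisfied.
The claimed |C| lies below the Hamming bound.


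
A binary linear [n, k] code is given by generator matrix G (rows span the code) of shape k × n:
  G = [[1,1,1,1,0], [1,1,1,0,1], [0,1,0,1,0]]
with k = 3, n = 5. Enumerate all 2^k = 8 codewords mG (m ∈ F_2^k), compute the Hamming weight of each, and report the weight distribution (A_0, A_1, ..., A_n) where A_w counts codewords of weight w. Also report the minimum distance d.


Weight distribution: A_0 = 1, A_2 = 4, A_4 = 3. Minimum distance d = 2.

Enumerate all 2^3 = 8 messages m ∈ F_2^3.
For each, compute codeword c = mG in F_2^5, then tally its weight.
  m = 000 → c = 00000, weight = 0.
  m = 100 → c = 11110, weight = 4.
  m = 010 → c = 11101, weight = 4.
  m = 110 → c = 00011, weight = 2.
  m = 001 → c = 01010, weight = 2.
  m = 101 → c = 10100, weight = 2.
  m = 011 → c = 10111, weight = 4.
  m = 111 → c = 01001, weight = 2.
Tally weights:
  weight 0: 1 codewords.
  weight 2: 4 codewords.
  weight 4: 3 codewords.
Minimum distance d = smallest w > 0 with A_w > 0 = 2.
Sanity: Σ A_w = 8 = 2^3 = 8 ✓.


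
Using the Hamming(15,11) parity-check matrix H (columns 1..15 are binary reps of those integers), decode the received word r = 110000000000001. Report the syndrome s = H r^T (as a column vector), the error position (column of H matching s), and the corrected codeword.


s = (1, 1, 0, 0)^T, error position = 12, corrected codeword c = 110000000001001

Compute s = H r^T mod 2 one row at a time:
  s_1 = 0 + 0 + 0 + 0 + 0 + 0 + 0 + 1 = 1 ≡ 1 (mod 2).
  s_2 = 0 + 0 + 0 + 0 + 0 + 0 + 0 + 1 = 1 ≡ 1 (mod 2).
  s_3 = 1 + 0 + 0 + 0 + 0 + 0 + 0 + 1 = 2 ≡ 0 (mod 2).
  s_4 = 1 + 0 + 0 + 0 + 0 + 0 + 0 + 1 = 2 ≡ 0 (mod 2).
s = (1, 1, 0, 0)^T — this equals column 12 of H (binary 1100), so error is at position 12.
Correct: flip bit 12 of r = 110000000000001 to get c = 110000000001001.


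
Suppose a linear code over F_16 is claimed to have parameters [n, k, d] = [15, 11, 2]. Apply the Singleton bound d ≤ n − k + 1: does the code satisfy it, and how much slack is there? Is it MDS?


Singleton RHS = n − k + 1 = 5, slack = 3, bound satisfied, not MDS.

Singleton bound: d ≤ n − k + 1.
Here n = 15, k = 11, so n − k + 1 = 5.
Given d = 2, check d ≤ 5: YES.
Slack = (n − k + 1) − d = 3.
The code is NOT MDS (slack = 3 > 0).
Description: the claimed parameters are [15, 11, 2]_16; such a code would be non-MDS.


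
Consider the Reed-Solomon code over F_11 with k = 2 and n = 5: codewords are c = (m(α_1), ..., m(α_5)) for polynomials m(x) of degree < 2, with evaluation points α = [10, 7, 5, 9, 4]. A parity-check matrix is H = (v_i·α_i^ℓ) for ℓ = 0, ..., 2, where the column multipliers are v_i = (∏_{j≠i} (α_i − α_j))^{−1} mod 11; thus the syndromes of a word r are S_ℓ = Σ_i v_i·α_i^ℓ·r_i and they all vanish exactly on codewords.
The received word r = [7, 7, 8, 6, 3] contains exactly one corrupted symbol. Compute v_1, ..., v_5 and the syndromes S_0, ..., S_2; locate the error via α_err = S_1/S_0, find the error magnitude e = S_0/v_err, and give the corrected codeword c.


S = (9, 2, 9), error at position 1, error magnitude e = 7, c = [0, 7, 8, 6, 3].

Step 1: column multipliers v_i = (∏_{j≠i}(α_i − α_j))^{−1} mod 11.
  i = 1 (α = 10): (10−7)(10−5)(10−9)(10−4) = 3·5·1·6 = 90 ≡ 2, so v_1 = 2^{−1} = 6 (mod 11).
  i = 2 (α = 7): (7−10)(7−5)(7−9)(7−4) = (−3)·2·(−2)·3 = 36 ≡ 3, so v_2 = 3^{−1} = 4 (mod 11).
  i = 3 (α = 5): (5−10)(5−7)(5−9)(5−4) = (−5)·(−2)·(−4)·1 = −40 ≡ 4, so v_3 = 4^{−1} = 3 (mod 11).
  i = 4 (α = 9): (9−10)(9−7)(9−5)(9−4) = (−1)·2·4·5 = −40 ≡ 4, so v_4 = 4^{−1} = 3 (mod 11).
  i = 5 (α = 4): (4−10)(4−7)(4−5)(4−9) = (−6)·(−3)·(−1)·(−5) = 90 ≡ 2, so v_5 = 2^{−1} = 6 (mod 11).
  v = [6, 4, 3, 3, 6].
Step 2: syndromes of r = [7, 7, 8, 6, 3] (all sums mod 11).
  S_0 = Σ v_i r_i = 6·7 + 4·7 + 3·8 + 3·6 + 6·3 = 130 ≡ 9.
  S_1 = Σ v_i α_i r_i = 6·10·7 + 4·7·7 + 3·5·8 + 3·9·6 + 6·4·3 = 970 ≡ 2.
  α_i^2 mod 11 = [1, 5, 3, 4, 5].
  S_2 = Σ v_i α_i^2 r_i = 6·1·7 + 4·5·7 + 3·3·8 + 3·4·6 + 6·5·3 = 416 ≡ 9.
  S = (9, 2, 9) ≠ 0, so r is not a codeword (an error is present).
Step 3: locate the error. For a single error e at position i, S_ℓ = v_i·e·α_i^ℓ, so α_err = S_1/S_0.
  S_0^{−1} = 9^{−1} = 5 (mod 11), so α_err = 2·5 = 10 ≡ 10 = α_1. Error position i = 1.
  Consistency check: S_2/S_1 = 9·6 = 54 ≡ 10 = α_err ✓ (single-error assumption holds).
Step 4: error magnitude e = S_0/v_1 = S_0·∏_{j≠1}(α_1 − α_j) = 9·2 = 18 ≡ 7 (mod 11).
Step 5: correct position 1: c_1 = r_1 − e = 7 − 7 ≡ 0 (mod 11). Hence c = [0, 7, 8, 6, 3].
  Check: interpolating c through the α_i gives m(x) = 5 + 5·x (degree < 2) with m(α_i) = c_i for every i, so c is indeed a codeword.


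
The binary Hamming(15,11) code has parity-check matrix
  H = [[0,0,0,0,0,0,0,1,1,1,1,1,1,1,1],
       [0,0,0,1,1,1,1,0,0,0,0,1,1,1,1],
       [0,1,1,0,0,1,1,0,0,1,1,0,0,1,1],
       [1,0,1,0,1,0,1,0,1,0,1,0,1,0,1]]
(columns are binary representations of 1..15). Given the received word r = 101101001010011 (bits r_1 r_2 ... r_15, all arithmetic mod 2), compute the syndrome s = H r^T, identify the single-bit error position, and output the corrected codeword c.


s = (0, 0, 1, 1)^T, error position = 3, corrected codeword c = 100101001010011

Compute s = H r^T mod 2 one row at a time:
  s_1 = 0 + 1 + 0 + 1 + 0 + 0 + 1 + 1 = 4 ≡ 0 (mod 2).
  s_2 = 1 + 0 + 1 + 0 + 0 + 0 + 1 + 1 = 4 ≡ 0 (mod 2).
  s_3 = 0 + 1 + 1 + 0 + 0 + 1 + 1 + 1 = 5 ≡ 1 (mod 2).
  s_4 = 1 + 1 + 0 + 0 + 1 + 1 + 0 + 1 = 5 ≡ 1 (mod 2).
s = (0, 0, 1, 1)^T — this equals column 3 of H (binary 0011), so error is at position 3.
Correct: flip bit 3 of r = 101101001010011 to get c = 100101001010011.


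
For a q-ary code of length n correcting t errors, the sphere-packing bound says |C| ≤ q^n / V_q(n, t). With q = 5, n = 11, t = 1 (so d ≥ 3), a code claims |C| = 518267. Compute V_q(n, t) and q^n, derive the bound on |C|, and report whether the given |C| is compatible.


V_q(n, t) = 45, q^n = 48828125, Hamming bound = 1085069, |C| = 518267 ≤ bound (satisfied).

Step 1: Compute V_q(n, t) = Σ_{j=0}^1 C(n, j) (q−1)^j.
  j = 0: C(11,0)·(4)^0 = 1·1 = 1.
  j = 1: C(11,1)·(4)^1 = 11·4 = 44.
  V_q(n, t) = 1 + 44 = 45.
Step 2: q^n = 5^11 = 48828125.
Step 3: Hamming bound ⌊q^n / V_q(n,t)⌋ = ⌊48828125/45⌋ = 1085069.
Step 4: Compare |C| = 518267 to 1085069: satisfied.
The claimed |C| lies below the Hamming bound.


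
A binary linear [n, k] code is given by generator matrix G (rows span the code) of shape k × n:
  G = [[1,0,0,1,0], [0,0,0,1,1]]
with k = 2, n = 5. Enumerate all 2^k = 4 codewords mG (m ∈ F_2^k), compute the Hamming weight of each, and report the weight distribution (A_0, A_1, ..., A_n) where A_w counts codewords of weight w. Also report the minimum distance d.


Weight distribution: A_0 = 1, A_2 = 3. Minimum distance d = 2.

Enumerate all 2^2 = 4 messages m ∈ F_2^2.
For each, compute codeword c = mG in F_2^5, then tally its weight.
  m = 00 → c = 00000, weight = 0.
  m = 10 → c = 10010, weight = 2.
  m = 01 → c = 00011, weight = 2.
  m = 11 → c = 10001, weight = 2.
Tally weights:
  weight 0: 1 codewords.
  weight 2: 3 codewords.
Minimum distance d = smallest w > 0 with A_w > 0 = 2.
Sanity: Σ A_w = 4 = 2^2 = 4 ✓.


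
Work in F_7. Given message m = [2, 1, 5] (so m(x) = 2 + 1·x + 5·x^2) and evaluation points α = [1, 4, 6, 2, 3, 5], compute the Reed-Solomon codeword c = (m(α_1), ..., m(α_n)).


c = [1, 2, 6, 3, 1, 6]

Message polynomial: m(x) = 2 + 1·x + 5·x^2 (mod 7).
For each evaluation point α_i, compute m(α_i) mod 7:
  α_1 = 1: Horner steps 5 → 6 → 1, so m(1) = 1.
  α_2 = 4: Horner steps 5 → 0 → 2, so m(4) = 2.
  α_3 = 6: Horner steps 5 → 3 → 6, so m(6) = 6.
  α_4 = 2: Horner steps 5 → 4 → 3, so m(2) = 3.
  α_5 = 3: Horner steps 5 → 2 → 1, so m(3) = 1.
  α_6 = 5: Horner steps 5 → 5 → 6, so m(5) = 6.
Codeword c = [1, 2, 6, 3, 1, 6] ∈ F_7^6.


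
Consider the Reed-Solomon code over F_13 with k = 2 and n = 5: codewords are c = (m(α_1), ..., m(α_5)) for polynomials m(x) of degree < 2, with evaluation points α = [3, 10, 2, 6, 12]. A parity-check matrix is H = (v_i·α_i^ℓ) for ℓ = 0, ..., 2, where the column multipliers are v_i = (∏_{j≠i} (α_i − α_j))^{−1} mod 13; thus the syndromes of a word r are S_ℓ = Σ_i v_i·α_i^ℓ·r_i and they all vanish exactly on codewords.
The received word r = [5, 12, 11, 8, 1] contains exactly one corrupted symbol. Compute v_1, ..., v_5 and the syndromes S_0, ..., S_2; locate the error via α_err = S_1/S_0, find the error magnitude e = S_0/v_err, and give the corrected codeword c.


S = (9, 5, 10), error at position 3, error magnitude e = 7, c = [5, 12, 4, 8, 1].

Step 1: column multipliers v_i = (∏_{j≠i}(α_i − α_j))^{−1} mod 13.
  i = 1 (α = 3): (3−10)(3−2)(3−6)(3−12) = (−7)·1·(−3)·(−9) = −189 ≡ 6, so v_1 = 6^{−1} = 11 (mod 13).
  i = 2 (α = 10): (10−3)(10−2)(10−6)(10−12) = 7·8·4·(−2) = −448 ≡ 7, so v_2 = 7^{−1} = 2 (mod 13).
  i = 3 (α = 2): (2−3)(2−10)(2−6)(2−12) = (−1)·(−8)·(−4)·(−10) = 320 ≡ 8, so v_3 = 8^{−1} = 5 (mod 13).
  i = 4 (α = 6): (6−3)(6−10)(6−2)(6−12) = 3·(−4)·4·(−6) = 288 ≡ 2, so v_4 = 2^{−1} = 7 (mod 13).
  i = 5 (α = 12): (12−3)(12−10)(12−2)(12−6) = 9·2·10·6 = 1080 ≡ 1, so v_5 = 1^{−1} = 1 (mod 13).
  v = [11, 2, 5, 7, 1].
Step 2: syndromes of r = [5, 12, 11, 8, 1] (all sums mod 13).
  S_0 = Σ v_i r_i = 11·5 + 2·12 + 5·11 + 7·8 + 1·1 = 191 ≡ 9.
  S_1 = Σ v_i α_i r_i = 11·3·5 + 2·10·12 + 5·2·11 + 7·6·8 + 1·12·1 = 863 ≡ 5.
  α_i^2 mod 13 = [9, 9, 4, 10, 1].
  S_2 = Σ v_i α_i^2 r_i = 11·9·5 + 2·9·12 + 5·4·11 + 7·10·8 + 1·1·1 = 1492 ≡ 10.
  S = (9, 5, 10) ≠ 0, so r is not a codeword (an error is present).
Step 3: locate the error. For a single error e at position i, S_ℓ = v_i·e·α_i^ℓ, so α_err = S_1/S_0.
  S_0^{−1} = 9^{−1} = 3 (mod 13), so α_err = 5·3 = 15 ≡ 2 = α_3. Error position i = 3.
  Consistency check: S_2/S_1 = 10·8 = 80 ≡ 2 = α_err ✓ (single-error assumption holds).
Step 4: error magnitude e = S_0/v_3 = S_0·∏_{j≠3}(α_3 − α_j) = 9·8 = 72 ≡ 7 (mod 13).
Step 5: correct position 3: c_3 = r_3 − e = 11 − 7 ≡ 4 (mod 13). Hence c = [5, 12, 4, 8, 1].
  Check: interpolating c through the α_i gives m(x) = 2 + 1·x (degree < 2) with m(α_i) = c_i for every i, so c is indeed a codeword.


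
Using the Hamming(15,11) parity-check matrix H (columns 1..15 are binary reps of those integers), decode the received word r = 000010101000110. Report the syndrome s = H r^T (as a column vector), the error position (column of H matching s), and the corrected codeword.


s = (1, 0, 0, 0)^T, error position = 8, corrected codeword c = 000010111000110

Compute s = H r^T mod 2 one row at a time:
  s_1 = 0 + 1 + 0 + 0 + 0 + 1 + 1 + 0 = 3 ≡ 1 (mod 2).
  s_2 = 0 + 1 + 0 + 1 + 0 + 1 + 1 + 0 = 4 ≡ 0 (mod 2).
  s_3 = 0 + 0 + 0 + 1 + 0 + 0 + 1 + 0 = 2 ≡ 0 (mod 2).
  s_4 = 0 + 0 + 1 + 1 + 1 + 0 + 1 + 0 = 4 ≡ 0 (mod 2).
s = (1, 0, 0, 0)^T — this equals column 8 of H (binary 1000), so error is at position 8.
Correct: flip bit 8 of r = 000010101000110 to get c = 000010111000110.


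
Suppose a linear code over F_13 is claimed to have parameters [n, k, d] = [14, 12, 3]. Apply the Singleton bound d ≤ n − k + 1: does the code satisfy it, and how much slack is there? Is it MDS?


Singleton RHS = n − k + 1 = 3, slack = 0, bound satisfied, MDS.

Singleton bound: d ≤ n − k + 1.
Here n = 14, k = 12, so n − k + 1 = 3.
Given d = 3, check d ≤ 3: YES.
Slack = (n − k + 1) − d = 0.
The code is MDS (slack = 0).
Description: the claimed parameters are [14, 12, 3]_13; such a code would be MDS (meets Singleton bound).


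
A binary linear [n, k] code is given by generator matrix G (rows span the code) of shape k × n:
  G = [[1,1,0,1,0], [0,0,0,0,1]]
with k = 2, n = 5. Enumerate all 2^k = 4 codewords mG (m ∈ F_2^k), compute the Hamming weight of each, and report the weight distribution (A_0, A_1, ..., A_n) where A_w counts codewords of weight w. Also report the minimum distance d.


Weight distribution: A_0 = 1, A_1 = 1, A_3 = 1, A_4 = 1. Minimum distance d = 1.

Enumerate all 2^2 = 4 messages m ∈ F_2^2.
For each, compute codeword c = mG in F_2^5, then tally its weight.
  m = 00 → c = 00000, weight = 0.
  m = 10 → c = 11010, weight = 3.
  m = 01 → c = 00001, weight = 1.
  m = 11 → c = 11011, weight = 4.
Tally weights:
  weight 0: 1 codewords.
  weight 1: 1 codewords.
  weight 3: 1 codewords.
  weight 4: 1 codewords.
Minimum distance d = smallest w > 0 with A_w > 0 = 1.
Sanity: Σ A_w = 4 = 2^2 = 4 ✓.


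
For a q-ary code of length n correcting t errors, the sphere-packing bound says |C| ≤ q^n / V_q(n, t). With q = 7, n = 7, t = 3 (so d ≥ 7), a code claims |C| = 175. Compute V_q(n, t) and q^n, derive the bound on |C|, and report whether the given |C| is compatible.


V_q(n, t) = 8359, q^n = 823543, Hamming bound = 98, |C| = 175 > bound (violated).

Step 1: Compute V_q(n, t) = Σ_{j=0}^3 C(n, j) (q−1)^j.
  j = 0: C(7,0)·(6)^0 = 1·1 = 1.
  j = 1: C(7,1)·(6)^1 = 7·6 = 42.
  j = 2: C(7,2)·(6)^2 = 21·36 = 756.
  j = 3: C(7,3)·(6)^3 = 35·216 = 7560.
  V_q(n, t) = 1 + 42 + 756 + 7560 = 8359.
Step 2: q^n = 7^7 = 823543.
Step 3: Hamming bound ⌊q^n / V_q(n,t)⌋ = ⌊823543/8359⌋ = 98.
Step 4: Compare |C| = 175 to 98: violated.
The claimed |C| lies above the Hamming bound, so no 7-ary code of length 7 with d ≥ 7 can have 175 codewords.


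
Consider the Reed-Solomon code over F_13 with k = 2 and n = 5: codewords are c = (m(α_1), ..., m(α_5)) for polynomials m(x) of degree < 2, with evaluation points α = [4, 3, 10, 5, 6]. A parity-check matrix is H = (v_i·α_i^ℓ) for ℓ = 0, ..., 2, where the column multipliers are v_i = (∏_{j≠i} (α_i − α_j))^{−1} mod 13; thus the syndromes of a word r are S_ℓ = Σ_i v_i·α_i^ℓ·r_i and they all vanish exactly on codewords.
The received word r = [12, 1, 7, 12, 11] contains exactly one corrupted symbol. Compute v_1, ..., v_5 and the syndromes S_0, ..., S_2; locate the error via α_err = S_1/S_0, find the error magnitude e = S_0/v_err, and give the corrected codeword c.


S = (12, 9, 10), error at position 1, error magnitude e = 12, c = [0, 1, 7, 12, 11].

Step 1: column multipliers v_i = (∏_{j≠i}(α_i − α_j))^{−1} mod 13.
  i = 1 (α = 4): (4−3)(4−10)(4−5)(4−6) = 1·(−6)·(−1)·(−2) = −12 ≡ 1, so v_1 = 1^{−1} = 1 (mod 13).
  i = 2 (α = 3): (3−4)(3−10)(3−5)(3−6) = (−1)·(−7)·(−2)·(−3) = 42 ≡ 3, so v_2 = 3^{−1} = 9 (mod 13).
  i = 3 (α = 10): (10−4)(10−3)(10−5)(10−6) = 6·7·5·4 = 840 ≡ 8, so v_3 = 8^{−1} = 5 (mod 13).
  i = 4 (α = 5): (5−4)(5−3)(5−10)(5−6) = 1·2·(−5)·(−1) = 10 ≡ 10, so v_4 = 10^{−1} = 4 (mod 13).
  i = 5 (α = 6): (6−4)(6−3)(6−10)(6−5) = 2·3·(−4)·1 = −24 ≡ 2, so v_5 = 2^{−1} = 7 (mod 13).
  v = [1, 9, 5, 4, 7].
Step 2: syndromes of r = [12, 1, 7, 12, 11] (all sums mod 13).
  S_0 = Σ v_i r_i = 1·12 + 9·1 + 5·7 + 4·12 + 7·11 = 181 ≡ 12.
  S_1 = Σ v_i α_i r_i = 1·4·12 + 9·3·1 + 5·10·7 + 4·5·12 + 7·6·11 = 1127 ≡ 9.
  α_i^2 mod 13 = [3, 9, 9, 12, 10].
  S_2 = Σ v_i α_i^2 r_i = 1·3·12 + 9·9·1 + 5·9·7 + 4·12·12 + 7·10·11 = 1778 ≡ 10.
  S = (12, 9, 10) ≠ 0, so r is not a codeword (an error is present).
Step 3: locate the error. For a single error e at position i, S_ℓ = v_i·e·α_i^ℓ, so α_err = S_1/S_0.
  S_0^{−1} = 12^{−1} = 12 (mod 13), so α_err = 9·12 = 108 ≡ 4 = α_1. Error position i = 1.
  Consistency check: S_2/S_1 = 10·3 = 30 ≡ 4 = α_err ✓ (single-error assumption holds).
Step 4: error magnitude e = S_0/v_1 = S_0·∏_{j≠1}(α_1 − α_j) = 12·1 = 12 ≡ 12 (mod 13).
Step 5: correct position 1: c_1 = r_1 − e = 12 − 12 ≡ 0 (mod 13). Hence c = [0, 1, 7, 12, 11].
  Check: interpolating c through the α_i gives m(x) = 4 + 12·x (degree < 2) with m(α_i) = c_i for every i, so c is indeed a codeword.
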